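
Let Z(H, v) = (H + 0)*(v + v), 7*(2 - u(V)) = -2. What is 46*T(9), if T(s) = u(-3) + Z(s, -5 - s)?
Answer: -80408/7 ≈ -11487.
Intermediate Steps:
u(V) = 16/7 (u(V) = 2 - ⅐*(-2) = 2 + 2/7 = 16/7)
Z(H, v) = 2*H*v (Z(H, v) = H*(2*v) = 2*H*v)
T(s) = 16/7 + 2*s*(-5 - s)
46*T(9) = 46*(16/7 - 2*9*(5 + 9)) = 46*(16/7 - 2*9*14) = 46*(16/7 - 252) = 46*(-1748/7) = -80408/7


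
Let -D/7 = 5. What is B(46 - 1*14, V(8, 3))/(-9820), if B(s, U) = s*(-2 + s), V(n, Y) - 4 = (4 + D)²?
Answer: -48/491 ≈ -0.097760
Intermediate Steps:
D = -35 (D = -7*5 = -35)
V(n, Y) = 965 (V(n, Y) = 4 + (4 - 35)² = 4 + (-31)² = 4 + 961 = 965)
B(46 - 1*14, V(8, 3))/(-9820) = ((46 - 1*14)*(-2 + (46 - 1*14)))/(-9820) = ((46 - 14)*(-2 + (46 - 14)))*(-1/9820) = (32*(-2 + 32))*(-1/9820) = (32*30)*(-1/9820) = 960*(-1/9820) = -48/491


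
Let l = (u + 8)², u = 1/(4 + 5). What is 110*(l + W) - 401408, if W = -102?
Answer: -32836678/81 ≈ -4.0539e+5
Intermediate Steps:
u = ⅑ (u = 1/9 = ⅑ ≈ 0.11111)
l = 5329/81 (l = (⅑ + 8)² = (73/9)² = 5329/81 ≈ 65.790)
110*(l + W) - 401408 = 110*(5329/81 - 102) - 401408 = 110*(-2933/81) - 401408 = -322630/81 - 401408 = -32836678/81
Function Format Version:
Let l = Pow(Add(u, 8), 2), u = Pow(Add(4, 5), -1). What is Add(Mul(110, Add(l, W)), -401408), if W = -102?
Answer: Rational(-32836678, 81) ≈ -4.0539e+5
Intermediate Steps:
u = Rational(1, 9) (u = Pow(9, -1) = Rational(1, 9) ≈ 0.11111)
l = Rational(5329, 81) (l = Pow(Add(Rational(1, 9), 8), 2) = Pow(Rational(73, 9), 2) = Rational(5329, 81) ≈ 65.790)
Add(Mul(110, Add(l, W)), -401408) = Add(Mul(110, Add(Rational(5329, 81), -102)), -401408) = Add(Mul(110, Rational(-2933, 81)), -401408) = Add(Rational(-322630, 81), -401408) = Rational(-32836678, 81)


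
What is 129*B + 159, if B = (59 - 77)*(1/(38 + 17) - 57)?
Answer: 7285893/55 ≈ 1.3247e+5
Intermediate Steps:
B = 56412/55 (B = -18*(1/55 - 57) = -18*(-3134/55) = 56412/55 ≈ 1025.7)
129*B + 159 = 129*(56412/55) + 159 = 7277148/55 + 159 = 7285893/55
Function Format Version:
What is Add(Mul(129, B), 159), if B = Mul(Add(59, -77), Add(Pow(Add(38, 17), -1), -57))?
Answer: Rational(7285893, 55) ≈ 1.3247e+5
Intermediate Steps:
B = Rational(56412, 55) (B = Mul(-18, Add(Pow(55, -1), -57)) = Mul(-18, Add(Rational(1, 55), -57)) = Mul(-18, Rational(-3134, 55)) = Rational(56412, 55) ≈ 1025.7)
Add(Mul(129, B), 159) = Add(Mul(129, Rational(56412, 55)), 159) = Add(Rational(7277148, 55), 159) = Rational(7285893, 55)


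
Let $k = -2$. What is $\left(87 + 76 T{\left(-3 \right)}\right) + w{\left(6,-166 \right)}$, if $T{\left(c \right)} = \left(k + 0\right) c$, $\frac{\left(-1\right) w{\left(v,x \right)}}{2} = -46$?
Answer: $635$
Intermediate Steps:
$w{\left(v,x \right)} = 92$ ($w{\left(v,x \right)} = \left(-2\right) \left(-46\right) = 92$)
$T{\left(c \right)} = - 2 c$ ($T{\left(c \right)} = \left(-2 + 0\right) c = - 2 c$)
$\left(87 + 76 T{\left(-3 \right)}\right) + w{\left(6,-166 \right)} = \left(87 + 76 \left(\left(-2\right) \left(-3\right)\right)\right) + 92 = \left(87 + 76 \cdot 6\right) + 92 = \left(87 + 456\right) + 92 = 543 + 92 = 635$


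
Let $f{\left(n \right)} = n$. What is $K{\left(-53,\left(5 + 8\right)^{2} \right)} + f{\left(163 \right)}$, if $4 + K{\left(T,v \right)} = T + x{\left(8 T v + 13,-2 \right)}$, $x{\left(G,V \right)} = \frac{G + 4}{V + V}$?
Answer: $\frac{72063}{4} \approx 18016.0$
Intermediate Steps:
$x{\left(G,V \right)} = \frac{4 + G}{2 V}$
$K{\left(T,v \right)} = - \frac{33}{4} + T - 2 T v$ ($K{\left(T,v \right)} = -4 + \left(T + \frac{4 + \left(8 T v + 13\right)}{2 \left(-2\right)}\right) = -4 + \left(T + \frac{1}{2} \left(- \frac{1}{2}\right) \left(4 + \left(8 T v + 13\right)\right)\right) = -4 + \left(T + \frac{1}{2} \left(- \frac{1}{2}\right) \left(4 + \left(13 + 8 T v\right)\right)\right) = -4 + \left(T + \frac{1}{2} \left(- \frac{1}{2}\right) \left(17 + 8 T v\right)\right) = -4 - \left(\frac{17}{4} - T + 2 T v\right) = - \frac{33}{4} + T - 2 T v$)
$K{\left(-53,\left(5 + 8\right)^{2} \right)} + f{\left(163 \right)} = \left(- \frac{33}{4} - 53 - - 106 \left(5 + 8\right)^{2}\right) + 163 = \left(- \frac{33}{4} - 53 - - 106 \cdot 13^{2}\right) + 163 = \left(- \frac{33}{4} - 53 - \left(-106\right) 169\right) + 163 = \left(- \frac{33}{4} - 53 + 17914\right) + 163 = \frac{71411}{4} + 163 = \frac{72063}{4}$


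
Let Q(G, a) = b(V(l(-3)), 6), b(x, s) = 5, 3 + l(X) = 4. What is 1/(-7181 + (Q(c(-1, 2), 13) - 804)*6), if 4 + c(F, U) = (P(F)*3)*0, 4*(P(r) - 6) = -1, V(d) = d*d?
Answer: -1/11975 ≈ -8.3507e-5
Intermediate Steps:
l(X) = 1 (l(X) = -3 + 4 = 1)
V(d) = d**2
P(r) = 23/4 (P(r) = 6 + (1/4)*(-1) = 6 - 1/4 = 23/4)
c(F, U) = -4 (c(F, U) = -4 + ((23/4)*3)*0 = -4 + (69/4)*0 = -4 + 0 = -4)
Q(G, a) = 5
1/(-7181 + (Q(c(-1, 2), 13) - 804)*6) = 1/(-7181 + (5 - 804)*6) = 1/(-7181 - 799*6) = 1/(-7181 - 4794) = 1/(-11975) = -1/11975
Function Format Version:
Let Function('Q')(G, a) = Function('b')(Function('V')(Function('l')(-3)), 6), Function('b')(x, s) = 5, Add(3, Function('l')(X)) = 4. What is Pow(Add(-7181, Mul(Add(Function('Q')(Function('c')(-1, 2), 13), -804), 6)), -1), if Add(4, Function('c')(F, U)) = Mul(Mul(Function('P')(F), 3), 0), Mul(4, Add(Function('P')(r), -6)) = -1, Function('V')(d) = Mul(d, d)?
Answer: Rational(-1, 11975) ≈ -8.3507e-5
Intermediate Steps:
Function('l')(X) = 1 (Function('l')(X) = Add(-3, 4) = 1)
Function('V')(d) = Pow(d, 2)
Function('P')(r) = Rational(23, 4) (Function('P')(r) = Add(6, Mul(Rational(1, 4), -1)) = Add(6, Rational(-1, 4)) = Rational(23, 4))
Function('c')(F, U) = -4 (Function('c')(F, U) = Add(-4, Mul(Mul(Rational(23, 4), 3), 0)) = Add(-4, Mul(Rational(69, 4), 0)) = Add(-4, 0) = -4)
Function('Q')(G, a) = 5
Pow(Add(-7181, Mul(Add(Function('Q')(Function('c')(-1, 2), 13), -804), 6)), -1) = Pow(Add(-7181, Mul(Add(5, -804), 6)), -1) = Pow(Add(-7181, Mul(-799, 6)), -1) = Pow(Add(-7181, -4794), -1) = Pow(-11975, -1) = Rational(-1, 11975)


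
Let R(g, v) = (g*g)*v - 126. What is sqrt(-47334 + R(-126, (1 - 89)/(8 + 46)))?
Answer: 6*I*sqrt(2037) ≈ 270.8*I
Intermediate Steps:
R(g, v) = -126 + v*g**2 (R(g, v) = g**2*v - 126 = v*g**2 - 126 = -126 + v*g**2)
sqrt(-47334 + R(-126, (1 - 89)/(8 + 46))) = sqrt(-47334 + (-126 + ((1 - 89)/(8 + 46))*(-126)**2)) = sqrt(-47334 + (-126 - 88/54*15876)) = sqrt(-47334 + (-126 - 88*1/54*15876)) = sqrt(-47334 + (-126 - 44/27*15876)) = sqrt(-47334 + (-126 - 25872)) = sqrt(-47334 - 25998) = sqrt(-73332) = 6*I*sqrt(2037)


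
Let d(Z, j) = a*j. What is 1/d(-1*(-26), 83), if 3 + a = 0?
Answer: -1/249 ≈ -0.0040161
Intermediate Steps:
a = -3 (a = -3 + 0 = -3)
d(Z, j) = -3*j
1/d(-1*(-26), 83) = 1/(-3*83) = 1/(-249) = -1/249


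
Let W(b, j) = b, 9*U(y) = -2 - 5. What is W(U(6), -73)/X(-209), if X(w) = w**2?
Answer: -7/393129 ≈ -1.7806e-5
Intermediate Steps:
U(y) = -7/9 (U(y) = (-2 - 5)/9 = (1/9)*(-7) = -7/9)
W(U(6), -73)/X(-209) = -7/(9*((-209)**2)) = -7/9/43681 = -7/9*1/43681 = -7/393129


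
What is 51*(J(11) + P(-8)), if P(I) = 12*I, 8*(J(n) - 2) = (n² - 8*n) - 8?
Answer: -37077/8 ≈ -4634.6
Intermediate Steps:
J(n) = 1 - n + n²/8 (J(n) = 2 + ((n² - 8*n) - 8)/8 = 2 + (-8 + n² - 8*n)/8 = 2 + (-1 - n + n²/8) = 1 - n + n²/8)
51*(J(11) + P(-8)) = 51*((1 - 1*11 + (⅛)*11²) + 12*(-8)) = 51*((1 - 11 + (⅛)*121) - 96) = 51*((1 - 11 + 121/8) - 96) = 51*(41/8 - 96) = 51*(-727/8) = -37077/8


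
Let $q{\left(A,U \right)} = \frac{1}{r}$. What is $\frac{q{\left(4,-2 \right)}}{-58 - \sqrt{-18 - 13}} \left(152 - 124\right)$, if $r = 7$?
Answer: $- \frac{232}{3395} + \frac{4 i \sqrt{31}}{3395} \approx -0.068336 + 0.00656 i$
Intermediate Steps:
$q{\left(A,U \right)} = \frac{1}{7}$
$\frac{q{\left(4,-2 \right)}}{-58 - \sqrt{-18 - 13}} \left(152 - 124\right) = \frac{1}{7 \left(-58 - \sqrt{-18 - 13}\right)} \left(152 - 124\right) = \frac{1}{7 \left(-58 - \sqrt{-31}\right)} 28 = \frac{1}{7 \left(-58 - i \sqrt{31}\right)} 28 = \frac{4}{-58 - i \sqrt{31}}$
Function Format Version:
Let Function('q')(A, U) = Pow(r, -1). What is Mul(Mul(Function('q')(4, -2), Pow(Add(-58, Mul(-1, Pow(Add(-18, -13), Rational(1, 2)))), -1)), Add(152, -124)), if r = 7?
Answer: Add(Rational(-232, 3395), Mul(Rational(4, 3395), I, Pow(31, Rational(1, 2)))) ≈ Add(-0.068336, Mul(0.0065600, I))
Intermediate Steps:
Function('q')(A, U) = Rational(1, 7) (Function('q')(A, U) = Pow(7, -1) = Rational(1, 7))
Mul(Mul(Function('q')(4, -2), Pow(Add(-58, Mul(-1, Pow(Add(-18, -13), Rational(1, 2)))), -1)), Add(152, -124)) = Mul(Mul(Rational(1, 7), Pow(Add(-58, Mul(-1, Pow(Add(-18, -13), Rational(1, 2)))), -1)), Add(152, -124)) = Mul(Mul(Rational(1, 7), Pow(Add(-58, Mul(-1, Pow(-31, Rational(1, 2)))), -1)), 28) = Mul(Mul(Rational(1, 7), Pow(Add(-58, Mul(-1, Mul(I, Pow(31, Rational(1, 2))))), -1)), 28) = Mul(Mul(Rational(1, 7), Pow(Add(-58, Mul(-1, I, Pow(31, Rational(1, 2)))), -1)), 28) = Mul(4, Pow(Add(-58, Mul(-1, I, Pow(31, Rational(1, 2)))), -1))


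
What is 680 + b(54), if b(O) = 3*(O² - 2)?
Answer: 9422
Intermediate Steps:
b(O) = -6 + 3*O² (b(O) = 3*(-2 + O²) = -6 + 3*O²)
680 + b(54) = 680 + (-6 + 3*54²) = 680 + (-6 + 3*2916) = 680 + (-6 + 8748) = 680 + 8742 = 9422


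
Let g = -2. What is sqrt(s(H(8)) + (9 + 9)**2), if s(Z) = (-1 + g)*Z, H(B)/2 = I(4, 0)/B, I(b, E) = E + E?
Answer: 18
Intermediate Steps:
I(b, E) = 2*E
H(B) = 0 (H(B) = 2*((2*0)/B) = 2*(0/B) = 2*0 = 0)
s(Z) = -3*Z (s(Z) = (-1 - 2)*Z = -3*Z)
sqrt(s(H(8)) + (9 + 9)**2) = sqrt(-3*0 + (9 + 9)**2) = sqrt(0 + 18**2) = sqrt(0 + 324) = sqrt(324) = 18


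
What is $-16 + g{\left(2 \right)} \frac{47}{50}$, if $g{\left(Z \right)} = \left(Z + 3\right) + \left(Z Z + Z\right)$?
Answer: $- \frac{283}{50} \approx -5.66$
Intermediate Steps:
$g{\left(Z \right)} = 3 + Z^{2} + 2 Z$ ($g{\left(Z \right)} = \left(3 + Z\right) + \left(Z^{2} + Z\right) = \left(3 + Z\right) + \left(Z + Z^{2}\right) = 3 + Z^{2} + 2 Z$)
$-16 + g{\left(2 \right)} \frac{47}{50} = -16 + \left(3 + 2^{2} + 2 \cdot 2\right) \frac{47}{50} = -16 + \left(3 + 4 + 4\right) 47 \cdot \frac{1}{50} = -16 + 11 \cdot \frac{47}{50} = -16 + \frac{517}{50} = - \frac{283}{50}$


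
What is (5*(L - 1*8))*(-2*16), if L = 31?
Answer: -3680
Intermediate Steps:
(5*(L - 1*8))*(-2*16) = (5*(31 - 1*8))*(-2*16) = (5*(31 - 8))*(-32) = (5*23)*(-32) = 115*(-32) = -3680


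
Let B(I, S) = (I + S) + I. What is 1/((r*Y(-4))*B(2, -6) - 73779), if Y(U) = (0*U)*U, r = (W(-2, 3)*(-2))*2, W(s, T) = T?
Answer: -1/73779 ≈ -1.3554e-5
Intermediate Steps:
r = -12 (r = (3*(-2))*2 = -6*2 = -12)
Y(U) = 0 (Y(U) = 0*U = 0)
B(I, S) = S + 2*I
1/((r*Y(-4))*B(2, -6) - 73779) = 1/((-12*0)*(-6 + 2*2) - 73779) = 1/(0*(-6 + 4) - 73779) = 1/(0*(-2) - 73779) = 1/(0 - 73779) = 1/(-73779) = -1/73779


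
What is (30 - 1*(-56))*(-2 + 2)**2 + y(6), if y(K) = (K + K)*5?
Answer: 60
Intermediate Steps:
y(K) = 10*K (y(K) = (2*K)*5 = 10*K)
(30 - 1*(-56))*(-2 + 2)**2 + y(6) = (30 - 1*(-56))*(-2 + 2)**2 + 10*6 = (30 + 56)*0**2 + 60 = 86*0 + 60 = 0 + 60 = 60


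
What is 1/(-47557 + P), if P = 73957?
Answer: 1/26400 ≈ 3.7879e-5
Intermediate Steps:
1/(-47557 + P) = 1/(-47557 + 73957) = 1/26400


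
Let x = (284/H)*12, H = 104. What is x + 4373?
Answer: 57275/13 ≈ 4405.8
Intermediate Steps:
x = 426/13 (x = (284/104)*12 = (284*(1/104))*12 = (71/26)*12 = 426/13 ≈ 32.769)
x + 4373 = 426/13 + 4373 = 57275/13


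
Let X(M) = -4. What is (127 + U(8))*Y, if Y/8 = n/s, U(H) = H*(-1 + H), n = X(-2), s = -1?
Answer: 5856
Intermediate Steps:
n = -4
Y = 32 (Y = 8*(-4/(-1)) = 8*(-1*(-4)) = 8*4 = 32)
(127 + U(8))*Y = (127 + 8*(-1 + 8))*32 = (127 + 8*7)*32 = (127 + 56)*32 = 183*32 = 5856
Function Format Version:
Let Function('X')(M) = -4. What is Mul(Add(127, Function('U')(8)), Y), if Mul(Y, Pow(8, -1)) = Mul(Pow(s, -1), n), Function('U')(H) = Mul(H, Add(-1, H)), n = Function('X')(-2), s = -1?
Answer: 5856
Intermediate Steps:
n = -4
Y = 32 (Y = Mul(8, Mul(Pow(-1, -1), -4)) = Mul(8, Mul(-1, -4)) = Mul(8, 4) = 32)
Mul(Add(127, Function('U')(8)), Y) = Mul(Add(127, Mul(8, Add(-1, 8))), 32) = Mul(Add(127, Mul(8, 7)), 32) = Mul(Add(127, 56), 32) = Mul(183, 32) = 5856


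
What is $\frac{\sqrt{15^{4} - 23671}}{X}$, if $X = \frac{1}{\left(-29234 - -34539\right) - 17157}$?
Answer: $- 11852 \sqrt{26954} \approx -1.9458 \cdot 10^{6}$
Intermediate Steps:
$X = - \frac{1}{11852}$ ($X = \frac{1}{\left(-29234 + 34539\right) - 17157} = \frac{1}{5305 - 17157} = \frac{1}{-11852} = - \frac{1}{11852} \approx -8.4374 \cdot 10^{-5}$)
$\frac{\sqrt{15^{4} - 23671}}{X} = \frac{\sqrt{15^{4} - 23671}}{- \frac{1}{11852}} = \sqrt{50625 - 23671} \left(-11852\right) = \sqrt{26954} \left(-11852\right) = - 11852 \sqrt{26954}$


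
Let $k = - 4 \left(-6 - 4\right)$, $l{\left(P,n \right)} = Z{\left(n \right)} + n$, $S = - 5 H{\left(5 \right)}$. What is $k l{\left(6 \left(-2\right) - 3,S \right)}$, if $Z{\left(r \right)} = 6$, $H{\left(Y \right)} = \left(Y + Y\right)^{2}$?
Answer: $-19760$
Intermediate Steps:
$H{\left(Y \right)} = 4 Y^{2}$ ($H{\left(Y \right)} = \left(2 Y\right)^{2} = 4 Y^{2}$)
$S = -500$ ($S = - 5 \cdot 4 \cdot 5^{2} = - 5 \cdot 4 \cdot 25 = \left(-5\right) 100 = -500$)
$l{\left(P,n \right)} = 6 + n$
$k = 40$ ($k = \left(-4\right) \left(-10\right) = 40$)
$k l{\left(6 \left(-2\right) - 3,S \right)} = 40 \left(6 - 500\right) = 40 \left(-494\right) = -19760$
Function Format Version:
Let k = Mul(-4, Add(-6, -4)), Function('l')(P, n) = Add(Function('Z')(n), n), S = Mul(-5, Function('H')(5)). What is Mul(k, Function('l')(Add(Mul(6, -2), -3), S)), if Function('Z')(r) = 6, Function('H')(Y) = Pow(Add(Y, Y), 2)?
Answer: -19760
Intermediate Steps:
Function('H')(Y) = Mul(4, Pow(Y, 2)) (Function('H')(Y) = Pow(Mul(2, Y), 2) = Mul(4, Pow(Y, 2)))
S = -500 (S = Mul(-5, Mul(4, Pow(5, 2))) = Mul(-5, Mul(4, 25)) = Mul(-5, 100) = -500)
Function('l')(P, n) = Add(6, n)
k = 40 (k = Mul(-4, -10) = 40)
Mul(k, Function('l')(Add(Mul(6, -2), -3), S)) = Mul(40, Add(6, -500)) = Mul(40, -494) = -19760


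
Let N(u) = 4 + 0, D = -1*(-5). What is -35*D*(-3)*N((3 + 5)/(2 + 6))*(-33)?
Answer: -69300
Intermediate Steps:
D = 5
N(u) = 4
-35*D*(-3)*N((3 + 5)/(2 + 6))*(-33) = -35*5*(-3)*4*(-33) = -(-525)*4*(-33) = -35*(-60)*(-33) = 2100*(-33) = -69300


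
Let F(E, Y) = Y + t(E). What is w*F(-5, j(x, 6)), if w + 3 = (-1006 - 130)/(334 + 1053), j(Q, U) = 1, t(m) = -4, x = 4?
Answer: 15891/1387 ≈ 11.457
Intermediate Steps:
F(E, Y) = -4 + Y (F(E, Y) = Y - 4 = -4 + Y)
w = -5297/1387 (w = -3 + (-1006 - 130)/(334 + 1053) = -3 - 1136/1387 = -5297/1387 ≈ -3.8190)
w*F(-5, j(x, 6)) = -5297*(-4 + 1)/1387 = -5297/1387*(-3) = 15891/1387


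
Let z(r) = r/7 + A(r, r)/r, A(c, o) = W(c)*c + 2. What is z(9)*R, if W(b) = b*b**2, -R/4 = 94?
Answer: -17304272/63 ≈ -2.7467e+5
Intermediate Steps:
R = -376 (R = -4*94 = -376)
W(b) = b**3
A(c, o) = 2 + c**4 (A(c, o) = c**3*c + 2 = c**4 + 2 = 2 + c**4)
z(r) = r/7 + (2 + r**4)/r
z(9)*R = (9**3 + 2/9 + (1/7)*9)*(-376) = (729 + 2*(1/9) + 9/7)*(-376) = (729 + 2/9 + 9/7)*(-376) = (46022/63)*(-376) = -17304272/63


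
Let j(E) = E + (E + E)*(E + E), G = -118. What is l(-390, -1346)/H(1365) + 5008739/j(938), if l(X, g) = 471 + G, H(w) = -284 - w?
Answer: 7016739769/5804997786 ≈ 1.2087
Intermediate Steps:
l(X, g) = 353 (l(X, g) = 471 - 118 = 353)
j(E) = E + 4*E² (j(E) = E + (2*E)*(2*E) = E + 4*E²)
l(-390, -1346)/H(1365) + 5008739/j(938) = 353/(-284 - 1*1365) + 5008739/((938*(1 + 4*938))) = 353/(-284 - 1365) + 5008739/((938*(1 + 3752))) = 353/(-1649) + 5008739/((938*3753)) = 353*(-1/1649) + 5008739/3520314 = -353/1649 + 5008739*(1/3520314) = -353/1649 + 5008739/3520314 = 7016739769/5804997786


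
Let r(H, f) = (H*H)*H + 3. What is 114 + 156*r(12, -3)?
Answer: 270150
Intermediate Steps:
r(H, f) = 3 + H³ (r(H, f) = H²*H + 3 = H³ + 3 = 3 + H³)
114 + 156*r(12, -3) = 114 + 156*(3 + 12³) = 114 + 156*(3 + 1728) = 114 + 156*1731 = 114 + 270036 = 270150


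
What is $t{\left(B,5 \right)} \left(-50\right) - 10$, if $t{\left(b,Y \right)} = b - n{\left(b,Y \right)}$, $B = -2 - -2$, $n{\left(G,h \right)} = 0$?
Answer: $-10$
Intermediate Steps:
$B = 0$ ($B = -2 + 2 = 0$)
$t{\left(b,Y \right)} = b$ ($t{\left(b,Y \right)} = b - 0 = b + 0 = b$)
$t{\left(B,5 \right)} \left(-50\right) - 10 = 0 \left(-50\right) - 10 = 0 - 10 = -10$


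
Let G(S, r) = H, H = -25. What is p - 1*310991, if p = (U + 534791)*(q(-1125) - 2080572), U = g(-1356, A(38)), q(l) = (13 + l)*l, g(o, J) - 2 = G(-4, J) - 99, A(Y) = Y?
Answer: -443546742659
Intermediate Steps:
G(S, r) = -25
g(o, J) = -122 (g(o, J) = 2 + (-25 - 99) = 2 - 124 = -122)
q(l) = l*(13 + l)
U = -122
p = -443546431668 (p = (-122 + 534791)*(-1125*(13 - 1125) - 2080572) = 534669*(-1125*(-1112) - 2080572) = 534669*(1251000 - 2080572) = 534669*(-829572) = -443546431668)
p - 1*310991 = -443546431668 - 1*310991 = -443546431668 - 310991 = -443546742659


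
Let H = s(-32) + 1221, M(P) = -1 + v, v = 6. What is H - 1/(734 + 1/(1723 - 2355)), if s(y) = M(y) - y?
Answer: 583569214/463887 ≈ 1258.0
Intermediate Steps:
M(P) = 5 (M(P) = -1 + 6 = 5)
s(y) = 5 - y
H = 1258 (H = (5 - 1*(-32)) + 1221 = (5 + 32) + 1221 = 37 + 1221 = 1258)
H - 1/(734 + 1/(1723 - 2355)) = 1258 - 1/(734 + 1/(1723 - 2355)) = 1258 - 1/(734 + 1/(-632)) = 1258 - 1/(734 - 1/632) = 1258 - 1/463887/632 = 1258 - 1*632/463887 = 1258 - 632/463887 = 583569214/463887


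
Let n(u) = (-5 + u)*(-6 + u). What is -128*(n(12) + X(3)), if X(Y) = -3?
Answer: -4992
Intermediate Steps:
n(u) = (-6 + u)*(-5 + u)
-128*(n(12) + X(3)) = -128*((30 + 12² - 11*12) - 3) = -128*((30 + 144 - 132) - 3) = -128*(42 - 3) = -128*39 = -4992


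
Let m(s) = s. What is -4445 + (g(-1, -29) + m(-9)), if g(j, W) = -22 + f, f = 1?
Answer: -4475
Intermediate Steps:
g(j, W) = -21 (g(j, W) = -22 + 1 = -21)
-4445 + (g(-1, -29) + m(-9)) = -4445 + (-21 - 9) = -4445 - 30 = -4475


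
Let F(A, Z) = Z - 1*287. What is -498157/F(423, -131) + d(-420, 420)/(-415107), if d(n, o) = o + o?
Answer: 895186609/751146 ≈ 1191.8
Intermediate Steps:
F(A, Z) = -287 + Z (F(A, Z) = Z - 287 = -287 + Z)
d(n, o) = 2*o
-498157/F(423, -131) + d(-420, 420)/(-415107) = -498157/(-287 - 131) + (2*420)/(-415107) = -498157/(-418) + 840*(-1/415107) = -498157*(-1/418) - 40/19767 = 45287/38 - 40/19767 = 895186609/751146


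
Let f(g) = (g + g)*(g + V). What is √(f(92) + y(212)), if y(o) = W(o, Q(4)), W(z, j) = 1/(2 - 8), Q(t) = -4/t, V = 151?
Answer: √1609626/6 ≈ 211.45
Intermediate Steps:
W(z, j) = -⅙ (W(z, j) = 1/(-6) = -⅙)
f(g) = 2*g*(151 + g) (f(g) = (g + g)*(g + 151) = (2*g)*(151 + g) = 2*g*(151 + g))
y(o) = -⅙
√(f(92) + y(212)) = √(2*92*(151 + 92) - ⅙) = √(2*92*243 - ⅙) = √(44712 - ⅙) = √(268271/6) = √1609626/6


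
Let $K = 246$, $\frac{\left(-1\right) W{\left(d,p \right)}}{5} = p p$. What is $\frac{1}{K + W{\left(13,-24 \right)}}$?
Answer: $- \frac{1}{2634} \approx -0.00037965$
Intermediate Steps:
$W{\left(d,p \right)} = - 5 p^{2}$ ($W{\left(d,p \right)} = - 5 p p = - 5 p^{2}$)
$\frac{1}{K + W{\left(13,-24 \right)}} = \frac{1}{246 - 5 \left(-24\right)^{2}} = \frac{1}{246 - 2880} = \frac{1}{-2634} = - \frac{1}{2634}$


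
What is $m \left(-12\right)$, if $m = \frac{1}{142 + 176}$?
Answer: $- \frac{2}{53} \approx -0.037736$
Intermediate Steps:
$m = \frac{1}{318} \approx 0.0031447$
$m \left(-12\right) = \frac{1}{318} \left(-12\right) = - \frac{2}{53}$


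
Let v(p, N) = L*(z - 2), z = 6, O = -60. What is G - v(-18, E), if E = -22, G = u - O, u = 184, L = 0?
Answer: 244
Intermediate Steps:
G = 244 (G = 184 - 1*(-60) = 184 + 60 = 244)
v(p, N) = 0 (v(p, N) = 0*(6 - 2) = 0*4 = 0)
G - v(-18, E) = 244 - 1*0 = 244 + 0 = 244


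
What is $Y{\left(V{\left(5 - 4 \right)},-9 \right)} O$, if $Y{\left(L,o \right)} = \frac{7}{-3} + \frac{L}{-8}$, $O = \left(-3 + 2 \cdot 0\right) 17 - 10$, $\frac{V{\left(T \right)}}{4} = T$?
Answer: $\frac{1037}{6} \approx 172.83$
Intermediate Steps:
$V{\left(T \right)} = 4 T$
$O = -61$ ($O = \left(-3 + 0\right) 17 - 10 = \left(-3\right) 17 - 10 = -51 - 10 = -61$)
$Y{\left(L,o \right)} = - \frac{7}{3} - \frac{L}{8}$ ($Y{\left(L,o \right)} = 7 \left(- \frac{1}{3}\right) + L \left(- \frac{1}{8}\right) = - \frac{7}{3} - \frac{L}{8}$)
$Y{\left(V{\left(5 - 4 \right)},-9 \right)} O = \left(- \frac{7}{3} - \frac{4 \left(5 - 4\right)}{8}\right) \left(-61\right) = \left(- \frac{7}{3} - \frac{4 \cdot 1}{8}\right) \left(-61\right) = \left(- \frac{7}{3} - \frac{1}{2}\right) \left(-61\right) = \left(- \frac{17}{6}\right) \left(-61\right) = \frac{1037}{6}$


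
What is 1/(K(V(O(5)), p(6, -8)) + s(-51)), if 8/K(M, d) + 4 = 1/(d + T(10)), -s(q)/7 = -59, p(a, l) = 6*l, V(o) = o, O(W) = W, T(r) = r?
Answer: 153/62885 ≈ 0.0024330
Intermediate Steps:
s(q) = 413 (s(q) = -7*(-59) = 413)
K(M, d) = 8/(-4 + 1/(10 + d)) (K(M, d) = 8/(-4 + 1/(d + 10)) = 8/(-4 + 1/(10 + d)))
1/(K(V(O(5)), p(6, -8)) + s(-51)) = 1/(8*(-10 - 6*(-8))/(39 + 4*(6*(-8))) + 413) = 1/(8*(-10 - 1*(-48))/(39 + 4*(-48)) + 413) = 1/(8*(-10 + 48)/(39 - 192) + 413) = 1/(8*38/(-153) + 413) = 1/(8*(-1/153)*38 + 413) = 1/(-304/153 + 413) = 1/(62885/153) = 153/62885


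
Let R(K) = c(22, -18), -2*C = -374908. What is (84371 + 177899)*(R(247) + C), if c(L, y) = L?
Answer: 49169330520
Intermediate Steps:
C = 187454 (C = -½*(-374908) = 187454)
R(K) = 22
(84371 + 177899)*(R(247) + C) = (84371 + 177899)*(22 + 187454) = 262270*187476 = 49169330520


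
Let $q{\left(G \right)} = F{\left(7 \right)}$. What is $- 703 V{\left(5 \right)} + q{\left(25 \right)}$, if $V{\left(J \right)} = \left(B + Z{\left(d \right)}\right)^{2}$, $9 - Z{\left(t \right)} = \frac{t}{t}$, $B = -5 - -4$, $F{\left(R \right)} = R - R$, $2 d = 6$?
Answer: $-34447$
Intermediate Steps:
$d = 3$ ($d = \frac{1}{2} \cdot 6 = 3$)
$F{\left(R \right)} = 0$
$B = -1$ ($B = -5 + 4 = -1$)
$q{\left(G \right)} = 0$
$Z{\left(t \right)} = 8$ ($Z{\left(t \right)} = 9 - \frac{t}{t} = 9 - 1 = 8$)
$V{\left(J \right)} = 49$ ($V{\left(J \right)} = \left(-1 + 8\right)^{2} = 7^{2} = 49$)
$- 703 V{\left(5 \right)} + q{\left(25 \right)} = \left(-703\right) 49 + 0 = -34447 + 0 = -34447$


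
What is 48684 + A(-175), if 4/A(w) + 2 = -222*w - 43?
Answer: 1889182624/38805 ≈ 48684.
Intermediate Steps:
A(w) = 4/(-45 - 222*w) (A(w) = 4/(-2 + (-222*w - 43)) = 4/(-2 + (-43 - 222*w)) = 4/(-45 - 222*w))
48684 + A(-175) = 48684 - 4/(45 + 222*(-175)) = 48684 - 4/(45 - 38850) = 48684 - 4/(-38805) = 48684 - 4*(-1/38805) = 48684 + 4/38805 = 1889182624/38805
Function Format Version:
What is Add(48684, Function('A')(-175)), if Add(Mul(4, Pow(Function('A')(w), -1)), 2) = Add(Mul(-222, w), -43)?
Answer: Rational(1889182624, 38805) ≈ 48684.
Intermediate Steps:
Function('A')(w) = Mul(4, Pow(Add(-45, Mul(-222, w)), -1)) (Function('A')(w) = Mul(4, Pow(Add(-2, Add(Mul(-222, w), -43)), -1)) = Mul(4, Pow(Add(-2, Add(-43, Mul(-222, w))), -1)) = Mul(4, Pow(Add(-45, Mul(-222, w)), -1)))
Add(48684, Function('A')(-175)) = Add(48684, Mul(-4, Pow(Add(45, Mul(222, -175)), -1))) = Add(48684, Mul(-4, Pow(Add(45, -38850), -1))) = Add(48684, Mul(-4, Pow(-38805, -1))) = Add(48684, Mul(-4, Rational(-1, 38805))) = Add(48684, Rational(4, 38805)) = Rational(1889182624, 38805)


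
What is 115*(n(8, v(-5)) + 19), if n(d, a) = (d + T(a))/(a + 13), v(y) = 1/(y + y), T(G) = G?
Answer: 290950/129 ≈ 2255.4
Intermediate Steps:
v(y) = 1/(2*y)
n(d, a) = (a + d)/(13 + a) (n(d, a) = (d + a)/(a + 13) = (a + d)/(13 + a))
115*(n(8, v(-5)) + 19) = 115*(((½)/(-5) + 8)/(13 + (½)/(-5)) + 19) = 115*(((½)*(-⅕) + 8)/(13 + (½)*(-⅕)) + 19) = 115*((-⅒ + 8)/(13 - ⅒) + 19) = 115*((79/10)/(129/10) + 19) = 115*((10/129)*(79/10) + 19) = 115*(79/129 + 19) = 115*(2530/129) = 290950/129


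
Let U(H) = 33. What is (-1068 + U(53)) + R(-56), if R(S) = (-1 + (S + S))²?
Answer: 11734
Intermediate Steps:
R(S) = (-1 + 2*S)²
(-1068 + U(53)) + R(-56) = (-1068 + 33) + (-1 + 2*(-56))² = -1035 + (-1 - 112)² = -1035 + (-113)² = -1035 + 12769 = 11734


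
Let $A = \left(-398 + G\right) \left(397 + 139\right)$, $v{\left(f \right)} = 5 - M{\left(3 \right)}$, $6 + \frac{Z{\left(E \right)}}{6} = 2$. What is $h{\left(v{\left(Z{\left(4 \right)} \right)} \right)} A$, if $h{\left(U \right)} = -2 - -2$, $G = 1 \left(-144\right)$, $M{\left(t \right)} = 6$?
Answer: $0$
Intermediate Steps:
$Z{\left(E \right)} = -24$ ($Z{\left(E \right)} = -36 + 6 \cdot 2 = -36 + 12 = -24$)
$G = -144$
$v{\left(f \right)} = -1$ ($v{\left(f \right)} = 5 - 6 = -1$)
$h{\left(U \right)} = 0$ ($h{\left(U \right)} = -2 + 2 = 0$)
$A = -290512$ ($A = \left(-398 - 144\right) \left(397 + 139\right) = \left(-542\right) 536 = -290512$)
$h{\left(v{\left(Z{\left(4 \right)} \right)} \right)} A = 0 \left(-290512\right) = 0$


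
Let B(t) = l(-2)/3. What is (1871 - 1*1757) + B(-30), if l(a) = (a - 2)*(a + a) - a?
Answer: 120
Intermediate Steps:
l(a) = -a + 2*a*(-2 + a) (l(a) = (-2 + a)*(2*a) - a = 2*a*(-2 + a) - a = -a + 2*a*(-2 + a))
B(t) = 6 (B(t) = -2*(-5 + 2*(-2))/3 = -2*(-5 - 4)*(⅓) = -2*(-9)*(⅓) = 18*(⅓) = 6)
(1871 - 1*1757) + B(-30) = (1871 - 1*1757) + 6 = (1871 - 1757) + 6 = 114 + 6 = 120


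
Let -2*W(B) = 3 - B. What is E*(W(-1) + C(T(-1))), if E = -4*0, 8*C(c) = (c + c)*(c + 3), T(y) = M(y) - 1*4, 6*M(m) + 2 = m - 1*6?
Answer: 0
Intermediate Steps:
W(B) = -3/2 + B/2 (W(B) = -(3 - B)/2 = -3/2 + B/2)
M(m) = -4/3 + m/6 (M(m) = -⅓ + (m - 1*6)/6 = -⅓ + (m - 6)/6 = -⅓ + (-6 + m)/6 = -⅓ + (-1 + m/6) = -4/3 + m/6)
T(y) = -16/3 + y/6 (T(y) = (-4/3 + y/6) - 1*4 = (-4/3 + y/6) - 4 = -16/3 + y/6)
C(c) = c*(3 + c)/4 (C(c) = ((c + c)*(c + 3))/8 = ((2*c)*(3 + c))/8 = (2*c*(3 + c))/8 = c*(3 + c)/4)
E = 0
E*(W(-1) + C(T(-1))) = 0*((-3/2 + (½)*(-1)) + (-16/3 + (⅙)*(-1))*(3 + (-16/3 + (⅙)*(-1)))/4) = 0*((-3/2 - ½) + (-16/3 - ⅙)*(3 + (-16/3 - ⅙))/4) = 0*(-2 + (¼)*(-11/2)*(3 - 11/2)) = 0*(-2 + (¼)*(-11/2)*(-5/2)) = 0*(-2 + 55/16) = 0*(23/16) = 0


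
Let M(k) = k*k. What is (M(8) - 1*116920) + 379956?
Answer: 263100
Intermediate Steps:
M(k) = k²
(M(8) - 1*116920) + 379956 = (8² - 1*116920) + 379956 = (64 - 116920) + 379956 = -116856 + 379956 = 263100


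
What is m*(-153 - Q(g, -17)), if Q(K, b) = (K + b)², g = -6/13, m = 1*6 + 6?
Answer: -928632/169 ≈ -5494.9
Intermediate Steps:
m = 12 (m = 6 + 6 = 12)
g = -6/13 (g = -6*1/13 = -6/13 ≈ -0.46154)
m*(-153 - Q(g, -17)) = 12*(-153 - (-6/13 - 17)²) = 12*(-153 - (-227/13)²) = 12*(-153 - 1*51529/169) = 12*(-153 - 51529/169) = 12*(-77386/169) = -928632/169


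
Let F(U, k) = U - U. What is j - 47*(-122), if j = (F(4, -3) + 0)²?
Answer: 5734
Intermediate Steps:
F(U, k) = 0
j = 0 (j = (0 + 0)² = 0² = 0)
j - 47*(-122) = 0 - 47*(-122) = 0 + 5734 = 5734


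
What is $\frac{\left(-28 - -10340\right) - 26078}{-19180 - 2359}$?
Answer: $\frac{15766}{21539} \approx 0.73197$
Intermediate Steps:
$\frac{\left(-28 - -10340\right) - 26078}{-19180 - 2359} = \frac{\left(-28 + 10340\right) - 26078}{-21539} = \left(10312 - 26078\right) \left(- \frac{1}{21539}\right) = \left(-15766\right) \left(- \frac{1}{21539}\right) = \frac{15766}{21539}$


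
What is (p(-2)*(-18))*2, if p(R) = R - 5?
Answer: 252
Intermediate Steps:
p(R) = -5 + R
(p(-2)*(-18))*2 = ((-5 - 2)*(-18))*2 = -7*(-18)*2 = 126*2 = 252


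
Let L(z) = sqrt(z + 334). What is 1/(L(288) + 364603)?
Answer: 364603/132935346987 - sqrt(622)/132935346987 ≈ 2.7425e-6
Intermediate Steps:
L(z) = sqrt(334 + z)
1/(L(288) + 364603) = 1/(sqrt(334 + 288) + 364603) = 1/(sqrt(622) + 364603) = 1/(364603 + sqrt(622))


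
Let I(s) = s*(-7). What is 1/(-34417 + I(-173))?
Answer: -1/33206 ≈ -3.0115e-5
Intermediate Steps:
I(s) = -7*s
1/(-34417 + I(-173)) = 1/(-34417 - 7*(-173)) = 1/(-34417 + 1211) = 1/(-33206) = -1/33206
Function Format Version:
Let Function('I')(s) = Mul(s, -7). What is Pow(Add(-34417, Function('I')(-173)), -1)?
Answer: Rational(-1, 33206) ≈ -3.0115e-5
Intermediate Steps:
Function('I')(s) = Mul(-7, s)
Pow(Add(-34417, Function('I')(-173)), -1) = Pow(Add(-34417, Mul(-7, -173)), -1) = Pow(Add(-34417, 1211), -1) = Pow(-33206, -1) = Rational(-1, 33206)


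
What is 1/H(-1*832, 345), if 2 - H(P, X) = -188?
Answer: 1/190 ≈ 0.0052632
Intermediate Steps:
H(P, X) = 190 (H(P, X) = 2 - 1*(-188) = 2 + 188 = 190)
1/H(-1*832, 345) = 1/190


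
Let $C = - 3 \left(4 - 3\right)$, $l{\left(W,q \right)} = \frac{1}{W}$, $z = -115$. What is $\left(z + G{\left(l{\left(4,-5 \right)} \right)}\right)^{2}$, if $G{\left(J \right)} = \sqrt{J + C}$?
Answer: $\frac{\left(230 - i \sqrt{11}\right)^{2}}{4} \approx 13222.0 - 381.41 i$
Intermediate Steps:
$C = -3$ ($C = \left(-3\right) 1 = -3$)
$G{\left(J \right)} = \sqrt{-3 + J}$ ($G{\left(J \right)} = \sqrt{J - 3} = \sqrt{-3 + J}$)
$\left(z + G{\left(l{\left(4,-5 \right)} \right)}\right)^{2} = \left(-115 + \sqrt{-3 + \frac{1}{4}}\right)^{2} = \left(-115 + \sqrt{- \frac{11}{4}}\right)^{2} = \left(-115 + \frac{i \sqrt{11}}{2}\right)^{2}$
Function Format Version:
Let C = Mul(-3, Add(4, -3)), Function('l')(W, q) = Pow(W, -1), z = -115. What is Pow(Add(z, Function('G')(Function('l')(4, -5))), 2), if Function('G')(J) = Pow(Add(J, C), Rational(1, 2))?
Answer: Mul(Rational(1, 4), Pow(Add(230, Mul(-1, I, Pow(11, Rational(1, 2)))), 2)) ≈ Add(13222., Mul(-381.41, I))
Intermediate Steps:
C = -3 (C = Mul(-3, 1) = -3)
Function('G')(J) = Pow(Add(-3, J), Rational(1, 2)) (Function('G')(J) = Pow(Add(J, -3), Rational(1, 2)) = Pow(Add(-3, J), Rational(1, 2)))
Pow(Add(z, Function('G')(Function('l')(4, -5))), 2) = Pow(Add(-115, Pow(Add(-3, Pow(4, -1)), Rational(1, 2))), 2) = Pow(Add(-115, Pow(Add(-3, Rational(1, 4)), Rational(1, 2))), 2) = Pow(Add(-115, Pow(Rational(-11, 4), Rational(1, 2))), 2) = Pow(Add(-115, Mul(Rational(1, 2), I, Pow(11, Rational(1, 2)))), 2)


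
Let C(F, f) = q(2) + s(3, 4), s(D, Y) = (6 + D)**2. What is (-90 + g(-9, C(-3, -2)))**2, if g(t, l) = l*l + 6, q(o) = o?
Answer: 46308025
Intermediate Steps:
C(F, f) = 83 (C(F, f) = 2 + (6 + 3)**2 = 2 + 9**2 = 2 + 81 = 83)
g(t, l) = 6 + l**2 (g(t, l) = l**2 + 6 = 6 + l**2)
(-90 + g(-9, C(-3, -2)))**2 = (-90 + (6 + 83**2))**2 = (-90 + (6 + 6889))**2 = (-90 + 6895)**2 = 6805**2 = 46308025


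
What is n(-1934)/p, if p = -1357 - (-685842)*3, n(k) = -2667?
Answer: -2667/2056169 ≈ -0.0012971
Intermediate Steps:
p = 2056169 (p = -1357 - 1514*(-1359) = -1357 + 2057526 = 2056169)
n(-1934)/p = -2667/2056169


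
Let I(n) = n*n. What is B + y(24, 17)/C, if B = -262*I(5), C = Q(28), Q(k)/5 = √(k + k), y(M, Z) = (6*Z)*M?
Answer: -6550 + 612*√14/35 ≈ -6484.6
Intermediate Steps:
y(M, Z) = 6*M*Z
Q(k) = 5*√2*√k (Q(k) = 5*√(k + k) = 5*√(2*k) = 5*(√2*√k) = 5*√2*√k)
I(n) = n²
C = 10*√14 (C = 5*√2*√28 = 5*√2*(2*√7) = 10*√14 ≈ 37.417)
B = -6550 (B = -262*5² = -262*25 = -6550)
B + y(24, 17)/C = -6550 + (6*24*17)/((10*√14)) = -6550 + 2448*(√14/140) = -6550 + 612*√14/35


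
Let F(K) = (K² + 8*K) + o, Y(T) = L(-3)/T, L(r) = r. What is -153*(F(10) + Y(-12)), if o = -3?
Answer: -108477/4 ≈ -27119.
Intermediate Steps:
Y(T) = -3/T
F(K) = -3 + K² + 8*K (F(K) = (K² + 8*K) - 3 = -3 + K² + 8*K)
-153*(F(10) + Y(-12)) = -153*((-3 + 10² + 8*10) - 3/(-12)) = -153*((-3 + 100 + 80) - 3*(-1/12)) = -153*(177 + ¼) = -153*709/4 = -108477/4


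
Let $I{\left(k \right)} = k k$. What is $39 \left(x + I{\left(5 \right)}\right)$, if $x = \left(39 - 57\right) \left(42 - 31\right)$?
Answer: $-6747$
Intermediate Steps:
$I{\left(k \right)} = k^{2}$
$x = -198$ ($x = \left(-18\right) 11 = -198$)
$39 \left(x + I{\left(5 \right)}\right) = 39 \left(-198 + 5^{2}\right) = 39 \left(-198 + 25\right) = 39 \left(-173\right) = -6747$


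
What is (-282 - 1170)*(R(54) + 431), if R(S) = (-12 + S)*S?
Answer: -3918948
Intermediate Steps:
R(S) = S*(-12 + S)
(-282 - 1170)*(R(54) + 431) = (-282 - 1170)*(54*(-12 + 54) + 431) = -1452*(54*42 + 431) = -1452*(2268 + 431) = -1452*2699 = -3918948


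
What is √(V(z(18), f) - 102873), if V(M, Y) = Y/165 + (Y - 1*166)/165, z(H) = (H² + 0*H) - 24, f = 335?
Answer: I*√311181585/55 ≈ 320.73*I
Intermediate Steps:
z(H) = -24 + H² (z(H) = (H² + 0) - 24 = H² - 24 = -24 + H²)
V(M, Y) = -166/165 + 2*Y/165 (V(M, Y) = Y*(1/165) + (Y - 166)*(1/165) = Y/165 + (-166 + Y)*(1/165) = Y/165 + (-166/165 + Y/165) = -166/165 + 2*Y/165)
√(V(z(18), f) - 102873) = √((-166/165 + (2/165)*335) - 102873) = √((-166/165 + 134/33) - 102873) = √(168/55 - 102873) = √(-5657847/55) = I*√311181585/55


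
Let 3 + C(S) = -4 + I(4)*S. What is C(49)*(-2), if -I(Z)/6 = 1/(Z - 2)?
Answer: 308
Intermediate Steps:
I(Z) = -6/(-2 + Z) (I(Z) = -6/(Z - 2) = -6/(-2 + Z))
C(S) = -7 - 3*S (C(S) = -3 + (-4 + (-6/(-2 + 4))*S) = -3 + (-4 + (-6/2)*S) = -3 + (-4 + (-6*½)*S) = -3 + (-4 - 3*S) = -7 - 3*S)
C(49)*(-2) = (-7 - 3*49)*(-2) = (-7 - 147)*(-2) = -154*(-2) = 308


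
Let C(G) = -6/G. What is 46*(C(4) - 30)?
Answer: -1449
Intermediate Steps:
46*(C(4) - 30) = 46*(-6/4 - 30) = 46*(-6*¼ - 30) = 46*(-3/2 - 30) = 46*(-63/2) = -1449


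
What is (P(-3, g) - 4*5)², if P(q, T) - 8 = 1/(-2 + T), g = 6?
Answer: 2209/16 ≈ 138.06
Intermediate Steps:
P(q, T) = 8 + 1/(-2 + T)
(P(-3, g) - 4*5)² = ((-15 + 8*6)/(-2 + 6) - 4*5)² = ((-15 + 48)/4 - 20)² = ((¼)*33 - 20)² = (33/4 - 20)² = (-47/4)² = 2209/16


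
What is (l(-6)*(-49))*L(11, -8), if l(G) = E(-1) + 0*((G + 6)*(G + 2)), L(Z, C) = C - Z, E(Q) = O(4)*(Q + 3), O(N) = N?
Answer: 7448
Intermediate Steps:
E(Q) = 12 + 4*Q (E(Q) = 4*(Q + 3) = 4*(3 + Q) = 12 + 4*Q)
l(G) = 8 (l(G) = (12 + 4*(-1)) + 0*((G + 6)*(G + 2)) = (12 - 4) + 0*((6 + G)*(2 + G)) = 8 + 0*((2 + G)*(6 + G)) = 8 + 0 = 8)
(l(-6)*(-49))*L(11, -8) = (8*(-49))*(-8 - 1*11) = -392*(-8 - 11) = -392*(-19) = 7448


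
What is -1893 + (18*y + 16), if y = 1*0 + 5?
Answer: -1787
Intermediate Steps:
y = 5 (y = 0 + 5 = 5)
-1893 + (18*y + 16) = -1893 + (18*5 + 16) = -1893 + (90 + 16) = -1893 + 106 = -1787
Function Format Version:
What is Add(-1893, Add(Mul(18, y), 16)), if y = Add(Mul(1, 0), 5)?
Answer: -1787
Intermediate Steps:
y = 5 (y = Add(0, 5) = 5)
Add(-1893, Add(Mul(18, y), 16)) = Add(-1893, Add(Mul(18, 5), 16)) = Add(-1893, Add(90, 16)) = Add(-1893, 106) = -1787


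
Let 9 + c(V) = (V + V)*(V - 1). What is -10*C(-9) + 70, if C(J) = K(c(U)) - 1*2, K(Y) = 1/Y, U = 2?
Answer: 92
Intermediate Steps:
c(V) = -9 + 2*V*(-1 + V) (c(V) = -9 + (V + V)*(V - 1) = -9 + (2*V)*(-1 + V) = -9 + 2*V*(-1 + V))
K(Y) = 1/Y
C(J) = -11/5 (C(J) = 1/(-9 - 2*2 + 2*2**2) - 1*2 = 1/(-9 - 4 + 2*4) - 2 = 1/(-9 - 4 + 8) - 2 = 1/(-5) - 2 = -1/5 - 2 = -11/5)
-10*C(-9) + 70 = -10*(-11/5) + 70 = 22 + 70 = 92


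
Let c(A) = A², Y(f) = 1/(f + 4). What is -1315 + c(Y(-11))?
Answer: -64434/49 ≈ -1315.0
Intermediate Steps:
Y(f) = 1/(4 + f)
-1315 + c(Y(-11)) = -1315 + (1/(4 - 11))² = -1315 + (1/(-7))² = -1315 + (-⅐)² = -1315 + 1/49 = -64434/49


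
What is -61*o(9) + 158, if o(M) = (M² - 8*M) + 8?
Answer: -879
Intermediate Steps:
o(M) = 8 + M² - 8*M
-61*o(9) + 158 = -61*(8 + 9² - 8*9) + 158 = -61*(8 + 81 - 72) + 158 = -61*17 + 158 = -1037 + 158 = -879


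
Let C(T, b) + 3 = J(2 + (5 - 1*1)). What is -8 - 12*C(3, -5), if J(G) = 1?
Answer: 16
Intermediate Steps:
C(T, b) = -2 (C(T, b) = -3 + 1 = -2)
-8 - 12*C(3, -5) = -8 - 12*(-2) = -8 + 24 = 16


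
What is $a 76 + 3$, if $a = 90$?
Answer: $6843$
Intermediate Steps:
$a 76 + 3 = 90 \cdot 76 + 3 = 6840 + 3 = 6843$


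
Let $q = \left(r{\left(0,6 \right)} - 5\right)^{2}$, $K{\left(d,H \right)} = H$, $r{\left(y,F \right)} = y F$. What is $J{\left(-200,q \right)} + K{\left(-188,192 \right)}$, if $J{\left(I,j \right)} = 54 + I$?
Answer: $46$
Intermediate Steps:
$r{\left(y,F \right)} = F y$
$q = 25$ ($q = \left(6 \cdot 0 - 5\right)^{2} = \left(0 - 5\right)^{2} = \left(-5\right)^{2} = 25$)
$J{\left(-200,q \right)} + K{\left(-188,192 \right)} = \left(54 - 200\right) + 192 = -146 + 192 = 46$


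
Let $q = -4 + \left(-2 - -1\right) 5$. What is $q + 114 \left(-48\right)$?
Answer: $-5481$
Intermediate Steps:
$q = -9$ ($q = -4 + \left(-2 + 1\right) 5 = -4 - 5 = -9$)
$q + 114 \left(-48\right) = -9 + 114 \left(-48\right) = -9 - 5472 = -5481$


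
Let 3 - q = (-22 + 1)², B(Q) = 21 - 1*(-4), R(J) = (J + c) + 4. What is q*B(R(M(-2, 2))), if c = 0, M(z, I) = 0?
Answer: -10950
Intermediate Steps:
R(J) = 4 + J (R(J) = (J + 0) + 4 = J + 4 = 4 + J)
B(Q) = 25 (B(Q) = 21 + 4 = 25)
q = -438 (q = 3 - (-22 + 1)² = 3 - 1*(-21)² = 3 - 1*441 = 3 - 441 = -438)
q*B(R(M(-2, 2))) = -438*25 = -10950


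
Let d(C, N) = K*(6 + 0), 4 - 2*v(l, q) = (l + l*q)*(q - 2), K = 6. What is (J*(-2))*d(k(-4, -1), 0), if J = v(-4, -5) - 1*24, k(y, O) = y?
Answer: -2448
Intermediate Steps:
v(l, q) = 2 - (-2 + q)*(l + l*q)/2 (v(l, q) = 2 - (l + l*q)*(q - 2)/2 = 2 - (l + l*q)*(-2 + q)/2 = 2 - (-2 + q)*(l + l*q)/2)
J = 34 (J = (2 - 4 + (1/2)*(-4)*(-5) - 1/2*(-4)*(-5)**2) - 1*24 = (2 - 4 + 10 - 1/2*(-4)*25) - 24 = (2 - 4 + 10 + 50) - 24 = 58 - 24 = 34)
d(C, N) = 36 (d(C, N) = 6*(6 + 0) = 6*6 = 36)
(J*(-2))*d(k(-4, -1), 0) = (34*(-2))*36 = -68*36 = -2448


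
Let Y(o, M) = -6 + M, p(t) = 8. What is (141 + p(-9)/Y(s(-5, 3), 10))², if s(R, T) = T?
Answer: 20449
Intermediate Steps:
(141 + p(-9)/Y(s(-5, 3), 10))² = (141 + 8/(-6 + 10))² = (141 + 8/4)² = (141 + 8*(¼))² = (141 + 2)² = 143² = 20449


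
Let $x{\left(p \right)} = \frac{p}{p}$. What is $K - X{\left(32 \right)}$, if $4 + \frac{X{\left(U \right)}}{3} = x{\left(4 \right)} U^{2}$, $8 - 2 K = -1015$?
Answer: $- \frac{5097}{2} \approx -2548.5$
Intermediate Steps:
$K = \frac{1023}{2}$ ($K = 4 - - \frac{1015}{2} = 4 + \frac{1015}{2} = \frac{1023}{2} \approx 511.5$)
$x{\left(p \right)} = 1$
$X{\left(U \right)} = -12 + 3 U^{2}$ ($X{\left(U \right)} = -12 + 3 \cdot 1 U^{2} = -12 + 3 U^{2}$)
$K - X{\left(32 \right)} = \frac{1023}{2} - \left(-12 + 3 \cdot 32^{2}\right) = \frac{1023}{2} - \left(-12 + 3 \cdot 1024\right) = \frac{1023}{2} - \left(-12 + 3072\right) = \frac{1023}{2} - 3060 = - \frac{5097}{2}$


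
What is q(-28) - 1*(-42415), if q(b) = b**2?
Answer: 43199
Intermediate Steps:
q(-28) - 1*(-42415) = (-28)**2 - 1*(-42415) = 784 + 42415 = 43199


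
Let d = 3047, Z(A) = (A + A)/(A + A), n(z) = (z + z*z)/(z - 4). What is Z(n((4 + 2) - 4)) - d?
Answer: -3046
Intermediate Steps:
n(z) = (z + z**2)/(-4 + z)
Z(A) = 1 (Z(A) = (2*A)/((2*A)) = (2*A)*(1/(2*A)) = 1)
Z(n((4 + 2) - 4)) - d = 1 - 1*3047 = 1 - 3047 = -3046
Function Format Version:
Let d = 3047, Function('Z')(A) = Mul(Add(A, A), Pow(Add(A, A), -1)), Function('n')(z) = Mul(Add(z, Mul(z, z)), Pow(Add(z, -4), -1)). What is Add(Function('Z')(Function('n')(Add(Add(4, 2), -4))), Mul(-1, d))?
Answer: -3046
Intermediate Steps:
Function('n')(z) = Mul(Pow(Add(-4, z), -1), Add(z, Pow(z, 2))) (Function('n')(z) = Mul(Add(z, Pow(z, 2)), Pow(Add(-4, z), -1)) = Mul(Pow(Add(-4, z), -1), Add(z, Pow(z, 2))))
Function('Z')(A) = 1 (Function('Z')(A) = Mul(Mul(2, A), Pow(Mul(2, A), -1)) = Mul(Mul(2, A), Mul(Rational(1, 2), Pow(A, -1))) = 1)
Add(Function('Z')(Function('n')(Add(Add(4, 2), -4))), Mul(-1, d)) = Add(1, Mul(-1, 3047)) = Add(1, -3047) = -3046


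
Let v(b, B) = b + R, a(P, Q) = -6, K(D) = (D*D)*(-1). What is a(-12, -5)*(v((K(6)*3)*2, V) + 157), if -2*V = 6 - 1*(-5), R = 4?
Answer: 330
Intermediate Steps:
K(D) = -D² (K(D) = D²*(-1) = -D²)
V = -11/2 (V = -(6 - 1*(-5))/2 = -(6 + 5)/2 = -½*11 = -11/2 ≈ -5.5000)
v(b, B) = 4 + b (v(b, B) = b + 4 = 4 + b)
a(-12, -5)*(v((K(6)*3)*2, V) + 157) = -6*((4 + (-1*6²*3)*2) + 157) = -6*((4 + (-1*36*3)*2) + 157) = -6*((4 - 36*3*2) + 157) = -6*((4 - 108*2) + 157) = -6*((4 - 216) + 157) = -6*(-212 + 157) = -6*(-55) = 330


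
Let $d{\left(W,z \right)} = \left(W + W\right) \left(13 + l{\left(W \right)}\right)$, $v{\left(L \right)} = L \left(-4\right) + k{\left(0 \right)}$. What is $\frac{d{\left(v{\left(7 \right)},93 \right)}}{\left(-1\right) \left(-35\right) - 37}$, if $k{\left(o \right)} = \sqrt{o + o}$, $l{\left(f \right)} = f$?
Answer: $-420$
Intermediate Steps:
$k{\left(o \right)} = \sqrt{2} \sqrt{o}$ ($k{\left(o \right)} = \sqrt{2 o} = \sqrt{2} \sqrt{o}$)
$v{\left(L \right)} = - 4 L$ ($v{\left(L \right)} = L \left(-4\right) + \sqrt{2} \sqrt{0} = - 4 L + \sqrt{2} \cdot 0 = - 4 L + 0 = - 4 L$)
$d{\left(W,z \right)} = 2 W \left(13 + W\right)$ ($d{\left(W,z \right)} = \left(W + W\right) \left(13 + W\right) = 2 W \left(13 + W\right)$)
$\frac{d{\left(v{\left(7 \right)},93 \right)}}{\left(-1\right) \left(-35\right) - 37} = \frac{2 \left(\left(-4\right) 7\right) \left(13 - 28\right)}{\left(-1\right) \left(-35\right) - 37} = \frac{2 \left(-28\right) \left(13 - 28\right)}{35 - 37} = \frac{2 \left(-28\right) \left(-15\right)}{-2} = 840 \left(- \frac{1}{2}\right) = -420$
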